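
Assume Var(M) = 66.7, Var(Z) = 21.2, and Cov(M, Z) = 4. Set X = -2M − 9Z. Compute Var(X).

Var(X) = 2128

Var(X) = a²·Var(M) + b²·Var(Z) + 2ab·Cov(M, Z) with a = -2, b = -9.
= (-2)²·66.7 + (-9)²·21.2 + 2·(-2)·(-9)·4
= 266.8 + 1717.2 + 144 = 2128.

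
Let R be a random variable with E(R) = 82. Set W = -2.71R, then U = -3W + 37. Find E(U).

E(W) = (-2.71)·82 = -222.22.
E(U) = (-3)·(-222.22) + 37 = 703.66.

E(U) = 703.66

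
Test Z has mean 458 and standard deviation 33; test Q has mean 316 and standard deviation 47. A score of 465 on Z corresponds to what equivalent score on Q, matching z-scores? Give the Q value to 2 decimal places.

Q = 325.97

z = (465 − 458)/33 ≈ 0.2121.
Q = 316 + z·47 = 316 + (465 − 458)·47/33 ≈ 325.97.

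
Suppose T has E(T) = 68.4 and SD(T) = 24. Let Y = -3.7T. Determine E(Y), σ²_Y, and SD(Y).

E(Y) = -253.08, σ²_Y = 7885.44, SD(Y) = 88.8

Y = -3.7T is linear with a = -3.7, b = 0.
E(Y) = a·E(T) + b = (-3.7)·68.4 = -253.08.
σ²_T = 24² = 576.
σ²_Y = a²·σ²_T = (-3.7)²·576 = 7885.44.
SD(Y) = |a|·SD(T) = |-3.7|·24 = 88.8.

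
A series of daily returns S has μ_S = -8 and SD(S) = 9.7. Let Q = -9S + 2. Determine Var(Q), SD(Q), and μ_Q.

Q = -9S + 2 is linear with a = -9, b = 2.
Var(S) = 9.7² = 94.09.
Var(Q) = a²·Var(S) = (-9)²·94.09 = 7621.29 (the additive constant 2 does not affect variance).
SD(Q) = |a|·SD(S) = |-9|·9.7 = 87.3.
μ_Q = a·μ_S + b = (-9)·(-8) + 2 = 74.

Var(Q) = 7621.29, SD(Q) = 87.3, μ_Q = 74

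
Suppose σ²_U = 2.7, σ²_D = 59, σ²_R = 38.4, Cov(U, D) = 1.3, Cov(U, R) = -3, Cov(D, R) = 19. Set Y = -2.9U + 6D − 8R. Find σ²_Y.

σ²_Y = a²·σ²_U + b²·σ²_D + c²·σ²_R + 2ab·Cov(U, D) + 2ac·Cov(U, R) + 2bc·Cov(D, R), with a = -2.9, b = 6, c = -8.
= 22.707 + 2124 + 2457.6 + (-45.24) + (-139.2) + (-1824)
= 2595.867.

σ²_Y = 2595.867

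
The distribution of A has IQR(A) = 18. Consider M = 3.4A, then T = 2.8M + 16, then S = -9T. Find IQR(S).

IQR(M) = |3.4|·18 = 61.2.
IQR(T) = |2.8|·61.2 = 171.36.
IQR(S) = |-9|·171.36 = 1542.24.

IQR(S) = 1542.24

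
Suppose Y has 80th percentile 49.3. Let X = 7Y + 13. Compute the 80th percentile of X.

Since a = 7 > 0 the transformation is increasing, so the 80th percentile of X = a·(P_{80} of Y) + b = 7·49.3 + 13 = 358.1.

80th percentile of X = 358.1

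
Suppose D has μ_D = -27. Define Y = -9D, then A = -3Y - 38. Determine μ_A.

μ_Y = (-9)·(-27) = 243.
μ_A = (-3)·243 + (-38) = -767.

μ_A = -767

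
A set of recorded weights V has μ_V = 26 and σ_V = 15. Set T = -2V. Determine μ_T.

T = -2V is linear with a = -2, b = 0.
μ_T = a·μ_V + b = (-2)·26 = -52.

μ_T = -52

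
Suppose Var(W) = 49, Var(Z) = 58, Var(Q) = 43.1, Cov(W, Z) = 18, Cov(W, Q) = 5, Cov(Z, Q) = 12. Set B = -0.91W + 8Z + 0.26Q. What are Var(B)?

Var(B) = 3540.96446

Var(B) = a²·Var(W) + b²·Var(Z) + c²·Var(Q) + 2ab·Cov(W, Z) + 2ac·Cov(W, Q) + 2bc·Cov(Z, Q), with a = -0.91, b = 8, c = 0.26.
= 40.5769 + 3712 + 2.91356 + (-262.08) + (-2.366) + 49.92
= 3540.96446.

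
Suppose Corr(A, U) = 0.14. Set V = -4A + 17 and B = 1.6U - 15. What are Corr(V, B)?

Corr(V, B) = -0.14

Linear rescalings preserve |correlation|; the slopes -4 and 1.6 have opposite signs, so the correlation flips sign: Corr(V, B) = −Corr(A, U) = -0.14.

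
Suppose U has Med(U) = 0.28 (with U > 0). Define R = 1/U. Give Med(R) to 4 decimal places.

Med(R) = 3.5714

1/U is monotone on this domain, so Med(R) = 1/(0.28) ≈ 3.5714.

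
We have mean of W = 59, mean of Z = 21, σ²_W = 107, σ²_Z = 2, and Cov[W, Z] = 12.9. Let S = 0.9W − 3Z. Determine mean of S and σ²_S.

mean of S = 0.9·mean of W + (-3)·mean of Z = 0.9·59 + (-3)·21 = -9.9.
σ²_S = a²·σ²_W + b²·σ²_Z + 2ab·Cov[W, Z] with a = 0.9, b = -3.
= 0.9²·107 + (-3)²·2 + 2·0.9·(-3)·12.9
= 86.67 + 18 + (-69.66) = 35.01.

mean of S = -9.9, σ²_S = 35.01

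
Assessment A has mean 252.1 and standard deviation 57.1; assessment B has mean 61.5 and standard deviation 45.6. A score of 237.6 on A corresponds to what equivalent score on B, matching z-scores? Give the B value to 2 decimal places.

B = 49.92

z = (237.6 − 252.1)/57.1 ≈ -0.2539.
B = 61.5 + z·45.6 = 61.5 + (237.6 − 252.1)·45.6/57.1 ≈ 49.92.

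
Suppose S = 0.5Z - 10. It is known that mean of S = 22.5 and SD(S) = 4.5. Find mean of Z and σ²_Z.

From S = 0.5Z - 10: mean of S = a·mean of Z + b, so mean of Z = (mean of S − b)/a = (22.5 − (-10))/0.5 = 65.
σ²_S = 4.5² = 20.25.
σ²_S = a²·σ²_Z, so σ²_Z = 20.25/0.5² = 81.

mean of Z = 65, σ²_Z = 81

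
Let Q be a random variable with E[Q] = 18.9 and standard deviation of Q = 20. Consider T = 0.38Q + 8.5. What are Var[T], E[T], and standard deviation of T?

T = 0.38Q + 8.5 is linear with a = 0.38, b = 8.5.
Var[Q] = 20² = 400.
Var[T] = a²·Var[Q] = 0.38²·400 = 57.76 (the additive constant 8.5 does not affect variance).
E[T] = a·E[Q] + b = 0.38·18.9 + 8.5 = 15.682.
standard deviation of T = |a|·standard deviation of Q = |0.38|·20 = 7.6.

Var[T] = 57.76, E[T] = 15.682, standard deviation of T = 7.6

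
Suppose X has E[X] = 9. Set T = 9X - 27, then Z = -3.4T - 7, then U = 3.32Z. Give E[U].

E[U] = -632.792

E[T] = 9·9 + (-27) = 54.
E[Z] = (-3.4)·54 + (-7) = -190.6.
E[U] = 3.32·(-190.6) = -632.792.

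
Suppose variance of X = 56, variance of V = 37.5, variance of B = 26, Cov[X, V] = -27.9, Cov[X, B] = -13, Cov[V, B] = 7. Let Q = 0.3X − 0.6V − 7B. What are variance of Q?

variance of Q = 1415.984

variance of Q = a²·variance of X + b²·variance of V + c²·variance of B + 2ab·Cov[X, V] + 2ac·Cov[X, B] + 2bc·Cov[V, B], with a = 0.3, b = -0.6, c = -7.
= 5.04 + 13.5 + 1274 + 10.044 + 54.6 + 58.8
= 1415.984.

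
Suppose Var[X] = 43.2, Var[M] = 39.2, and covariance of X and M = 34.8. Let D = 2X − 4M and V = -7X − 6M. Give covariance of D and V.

covariance of D and V = 892.8

By bilinearity, covariance of D and V = ac·Var[X] + bd·Var[M] + (ad+bc)·covariance of X and M, with a=2, b=-4, c=-7, d=-6.
ac·Var[X] = 2·(-7)·43.2 = -604.8
bd·Var[M] = (-4)·(-6)·39.2 = 940.8
(ad+bc)·covariance of X and M = (16)·34.8 = 556.8
covariance of D and V = -604.8 + 940.8 + 556.8 = 892.8.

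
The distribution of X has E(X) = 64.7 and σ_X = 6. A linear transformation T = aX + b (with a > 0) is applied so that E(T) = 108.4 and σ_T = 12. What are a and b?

σ_T = a·σ_X (a > 0), so a = 12/6 = 2.
E(T) = a·E(X) + b, so b = 108.4 − 2·64.7 = -21.

a = 2, b = -21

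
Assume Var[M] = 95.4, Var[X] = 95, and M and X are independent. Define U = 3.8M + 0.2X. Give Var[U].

Var[U] = a²·Var[M] + b²·Var[X] + 2ab·Cov(M, X) with a = 3.8, b = 0.2.
Independence gives Cov(M, X) = 0.
= 3.8²·95.4 + 0.2²·95 + 2·3.8·0.2·0
= 1377.576 + 3.8 + 0 = 1381.376.

Var[U] = 1381.376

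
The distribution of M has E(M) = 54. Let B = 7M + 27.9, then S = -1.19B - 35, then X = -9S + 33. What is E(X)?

E(X) = 4695.189

E(B) = 7·54 + 27.9 = 405.9.
E(S) = (-1.19)·405.9 + (-35) = -518.021.
E(X) = (-9)·(-518.021) + 33 = 4695.189.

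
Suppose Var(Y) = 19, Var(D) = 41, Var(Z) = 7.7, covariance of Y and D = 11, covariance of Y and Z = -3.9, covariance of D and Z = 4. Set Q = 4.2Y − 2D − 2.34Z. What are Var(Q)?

Var(Q) = a²·Var(Y) + b²·Var(D) + c²·Var(Z) + 2ab·covariance of Y and D + 2ac·covariance of Y and Z + 2bc·covariance of D and Z, with a = 4.2, b = -2, c = -2.34.
= 335.16 + 164 + 42.16212 + (-184.8) + 76.6584 + 37.44
= 470.62052.

Var(Q) = 470.62052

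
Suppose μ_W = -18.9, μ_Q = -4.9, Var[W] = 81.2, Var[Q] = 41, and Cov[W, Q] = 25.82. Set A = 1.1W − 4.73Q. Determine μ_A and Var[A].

μ_A = 2.387, Var[A] = 746.85798

μ_A = 1.1·μ_W + (-4.73)·μ_Q = 1.1·(-18.9) + (-4.73)·(-4.9) = 2.387.
Var[A] = a²·Var[W] + b²·Var[Q] + 2ab·Cov[W, Q] with a = 1.1, b = -4.73.
= 1.1²·81.2 + (-4.73)²·41 + 2·1.1·(-4.73)·25.82
= 98.252 + 917.2889 + (-268.68292) = 746.85798.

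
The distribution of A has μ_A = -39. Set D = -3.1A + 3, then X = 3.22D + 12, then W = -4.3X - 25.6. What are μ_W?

μ_W = -1792.7194

μ_D = (-3.1)·(-39) + 3 = 123.9.
μ_X = 3.22·123.9 + 12 = 410.958.
μ_W = (-4.3)·410.958 + (-25.6) = -1792.7194.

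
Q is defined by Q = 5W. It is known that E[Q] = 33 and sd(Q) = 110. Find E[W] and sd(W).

From Q = 5W: E[Q] = a·E[W] + b, so E[W] = (E[Q] − b)/a = (33 − 0)/5 = 6.6.
sd(Q) = |a|·sd(W), so sd(W) = 110/|5| = 22.

E[W] = 6.6, sd(W) = 22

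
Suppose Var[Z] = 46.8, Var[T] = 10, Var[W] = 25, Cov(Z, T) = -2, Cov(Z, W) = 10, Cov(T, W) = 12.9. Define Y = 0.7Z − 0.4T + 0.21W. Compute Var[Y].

Var[Y] = 27.5273

Var[Y] = a²·Var[Z] + b²·Var[T] + c²·Var[W] + 2ab·Cov(Z, T) + 2ac·Cov(Z, W) + 2bc·Cov(T, W), with a = 0.7, b = -0.4, c = 0.21.
= 22.932 + 1.6 + 1.1025 + 1.12 + 2.94 + (-2.1672)
= 27.5273.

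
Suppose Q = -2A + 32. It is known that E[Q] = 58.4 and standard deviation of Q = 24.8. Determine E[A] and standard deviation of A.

E[A] = -13.2, standard deviation of A = 12.4

From Q = -2A + 32: E[Q] = a·E[A] + b, so E[A] = (E[Q] − b)/a = (58.4 − 32)/(-2) = -13.2.
standard deviation of Q = |a|·standard deviation of A, so standard deviation of A = 24.8/|-2| = 12.4.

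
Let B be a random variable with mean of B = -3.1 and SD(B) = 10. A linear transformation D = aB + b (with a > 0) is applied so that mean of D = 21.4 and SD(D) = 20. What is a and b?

a = 2, b = 27.6

SD(D) = a·SD(B) (a > 0), so a = 20/10 = 2.
mean of D = a·mean of B + b, so b = 21.4 − 2·(-3.1) = 27.6.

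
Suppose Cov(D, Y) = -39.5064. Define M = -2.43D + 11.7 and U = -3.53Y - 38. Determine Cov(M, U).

Cov(M, U) = a·c·Cov(D, Y) = (-2.43)·(-3.53)·(-39.5064) = -338.88194856. Additive constants drop out.

Cov(M, U) = -338.88194856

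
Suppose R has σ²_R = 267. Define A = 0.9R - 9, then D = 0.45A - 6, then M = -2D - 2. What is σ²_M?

σ²_A = 0.9²·267 = 216.27.
σ²_D = 0.45²·216.27 = 43.794675.
σ²_M = (-2)²·43.794675 = 175.1787.

σ²_M = 175.1787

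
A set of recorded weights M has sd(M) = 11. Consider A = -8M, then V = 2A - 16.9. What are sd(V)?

sd(A) = |-8|·11 = 88.
sd(V) = |2|·88 = 176.

sd(V) = 176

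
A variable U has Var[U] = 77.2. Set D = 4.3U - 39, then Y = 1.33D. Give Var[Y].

Var[D] = 4.3²·77.2 = 1427.428.
Var[Y] = 1.33²·1427.428 = 2524.9773892.

Var[Y] = 2524.9773892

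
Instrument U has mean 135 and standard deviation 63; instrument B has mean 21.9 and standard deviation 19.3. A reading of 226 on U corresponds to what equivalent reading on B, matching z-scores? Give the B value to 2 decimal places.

z = (226 − 135)/63 ≈ 1.4444.
B = 21.9 + z·19.3 = 21.9 + (226 − 135)·19.3/63 ≈ 49.78.

B = 49.78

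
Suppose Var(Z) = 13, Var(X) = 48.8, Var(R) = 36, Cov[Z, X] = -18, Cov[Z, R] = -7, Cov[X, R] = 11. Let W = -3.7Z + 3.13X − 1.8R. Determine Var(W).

Var(W) = 972.42672

Var(W) = a²·Var(Z) + b²·Var(X) + c²·Var(R) + 2ab·Cov[Z, X] + 2ac·Cov[Z, R] + 2bc·Cov[X, R], with a = -3.7, b = 3.13, c = -1.8.
= 177.97 + 478.08872 + 116.64 + 416.916 + (-93.24) + (-123.948)
= 972.42672.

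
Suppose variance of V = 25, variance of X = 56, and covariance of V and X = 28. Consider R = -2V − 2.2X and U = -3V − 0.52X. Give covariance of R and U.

By bilinearity, covariance of R and U = ac·variance of V + bd·variance of X + (ad+bc)·covariance of V and X, with a=-2, b=-2.2, c=-3, d=-0.52.
ac·variance of V = (-2)·(-3)·25 = 150
bd·variance of X = (-2.2)·(-0.52)·56 = 64.064
(ad+bc)·covariance of V and X = (7.64)·28 = 213.92
covariance of R and U = 150 + 64.064 + 213.92 = 427.984.

covariance of R and U = 427.984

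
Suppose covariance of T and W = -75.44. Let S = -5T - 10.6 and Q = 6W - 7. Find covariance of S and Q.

covariance of S and Q = 2263.2

covariance of S and Q = a·c·covariance of T and W = (-5)·6·(-75.44) = 2263.2. Additive constants drop out.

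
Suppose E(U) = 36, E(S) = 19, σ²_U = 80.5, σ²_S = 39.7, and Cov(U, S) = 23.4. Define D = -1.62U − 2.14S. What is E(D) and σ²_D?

E(D) = -98.98, σ²_D = 555.32056

E(D) = (-1.62)·E(U) + (-2.14)·E(S) = (-1.62)·36 + (-2.14)·19 = -98.98.
σ²_D = a²·σ²_U + b²·σ²_S + 2ab·Cov(U, S) with a = -1.62, b = -2.14.
= (-1.62)²·80.5 + (-2.14)²·39.7 + 2·(-1.62)·(-2.14)·23.4
= 211.2642 + 181.81012 + 162.24624 = 555.32056.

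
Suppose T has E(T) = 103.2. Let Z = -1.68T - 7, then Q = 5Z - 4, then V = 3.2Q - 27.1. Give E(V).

E(V) = -2925.916

E(Z) = (-1.68)·103.2 + (-7) = -180.376.
E(Q) = 5·(-180.376) + (-4) = -905.88.
E(V) = 3.2·(-905.88) + (-27.1) = -2925.916.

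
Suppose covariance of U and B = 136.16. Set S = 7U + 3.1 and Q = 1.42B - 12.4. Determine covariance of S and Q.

covariance of S and Q = 1353.4304

covariance of S and Q = a·c·covariance of U and B = 7·1.42·136.16 = 1353.4304. Additive constants drop out.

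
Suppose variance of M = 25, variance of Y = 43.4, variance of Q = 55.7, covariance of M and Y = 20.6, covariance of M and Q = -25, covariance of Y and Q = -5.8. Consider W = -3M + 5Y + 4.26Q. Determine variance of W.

variance of W = a²·variance of M + b²·variance of Y + c²·variance of Q + 2ab·covariance of M and Y + 2ac·covariance of M and Q + 2bc·covariance of Y and Q, with a = -3, b = 5, c = 4.26.
= 225 + 1085 + 1010.82132 + (-618) + 639 + (-247.08)
= 2094.74132.

variance of W = 2094.74132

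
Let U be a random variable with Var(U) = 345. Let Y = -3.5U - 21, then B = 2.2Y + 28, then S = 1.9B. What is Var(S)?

Var(S) = 73842.7305

Var(Y) = (-3.5)²·345 = 4226.25.
Var(B) = 2.2²·4226.25 = 20455.05.
Var(S) = 1.9²·20455.05 = 73842.7305.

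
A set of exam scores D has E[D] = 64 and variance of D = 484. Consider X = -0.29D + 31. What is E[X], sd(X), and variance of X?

E[X] = 12.44, sd(X) = 6.38, variance of X = 40.7044

X = -0.29D + 31 is linear with a = -0.29, b = 31.
E[X] = a·E[D] + b = (-0.29)·64 + 31 = 12.44.
sd(D) = √484 = 22.
sd(X) = |a|·sd(D) = |-0.29|·22 = 6.38.
variance of X = a²·variance of D = (-0.29)²·484 = 40.7044 (the additive constant 31 does not affect variance).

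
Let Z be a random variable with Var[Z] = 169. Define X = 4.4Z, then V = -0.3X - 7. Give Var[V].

Var[X] = 4.4²·169 = 3271.84.
Var[V] = (-0.3)²·3271.84 = 294.4656.

Var[V] = 294.4656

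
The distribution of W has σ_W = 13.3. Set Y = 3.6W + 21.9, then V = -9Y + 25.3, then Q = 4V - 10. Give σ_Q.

σ_Q = 1723.68

σ_Y = |3.6|·13.3 = 47.88.
σ_V = |-9|·47.88 = 430.92.
σ_Q = |4|·430.92 = 1723.68.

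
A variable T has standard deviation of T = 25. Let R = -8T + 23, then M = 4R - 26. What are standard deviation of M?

standard deviation of R = |-8|·25 = 200.
standard deviation of M = |4|·200 = 800.

standard deviation of M = 800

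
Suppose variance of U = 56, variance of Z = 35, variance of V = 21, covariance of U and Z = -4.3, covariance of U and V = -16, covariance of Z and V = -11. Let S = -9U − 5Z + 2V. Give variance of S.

variance of S = a²·variance of U + b²·variance of Z + c²·variance of V + 2ab·covariance of U and Z + 2ac·covariance of U and V + 2bc·covariance of Z and V, with a = -9, b = -5, c = 2.
= 4536 + 875 + 84 + (-387) + 576 + 220
= 5904.

variance of S = 5904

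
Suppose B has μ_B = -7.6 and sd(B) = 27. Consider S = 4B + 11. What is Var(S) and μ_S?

Var(S) = 11664, μ_S = -19.4

S = 4B + 11 is linear with a = 4, b = 11.
Var(B) = 27² = 729.
Var(S) = a²·Var(B) = 4²·729 = 11664 (the additive constant 11 does not affect variance).
μ_S = a·μ_B + b = 4·(-7.6) + 11 = -19.4.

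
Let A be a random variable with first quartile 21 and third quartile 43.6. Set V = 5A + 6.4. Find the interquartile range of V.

IQR(V) = 113

IQR of A = Q3 − Q1 = 43.6 − 21 = 22.6.
Under V = aA + b, IQR(V) = |a|·IQR(A) = |5|·22.6 = 113 (shifts cancel; spread scales by |a|).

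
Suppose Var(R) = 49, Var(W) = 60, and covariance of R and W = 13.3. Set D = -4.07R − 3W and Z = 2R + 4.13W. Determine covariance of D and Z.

By bilinearity, covariance of D and Z = ac·Var(R) + bd·Var(W) + (ad+bc)·covariance of R and W, with a=-4.07, b=-3, c=2, d=4.13.
ac·Var(R) = (-4.07)·2·49 = -398.86
bd·Var(W) = (-3)·4.13·60 = -743.4
(ad+bc)·covariance of R and W = (-22.8091)·13.3 = -303.36103
covariance of D and Z = -398.86 + (-743.4) + (-303.36103) = -1445.62103.

covariance of D and Z = -1445.62103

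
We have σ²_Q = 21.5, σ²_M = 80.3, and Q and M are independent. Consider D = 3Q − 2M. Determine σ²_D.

σ²_D = a²·σ²_Q + b²·σ²_M + 2ab·Cov[Q, M] with a = 3, b = -2.
Independence gives Cov[Q, M] = 0.
= 3²·21.5 + (-2)²·80.3 + 2·3·(-2)·0
= 193.5 + 321.2 + 0 = 514.7.

σ²_D = 514.7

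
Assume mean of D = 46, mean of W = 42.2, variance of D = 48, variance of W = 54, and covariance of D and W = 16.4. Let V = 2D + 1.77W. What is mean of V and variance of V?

mean of V = 166.694, variance of V = 477.2886

mean of V = 2·mean of D + 1.77·mean of W = 2·46 + 1.77·42.2 = 166.694.
variance of V = a²·variance of D + b²·variance of W + 2ab·covariance of D and W with a = 2, b = 1.77.
= 2²·48 + 1.77²·54 + 2·2·1.77·16.4
= 192 + 169.1766 + 116.112 = 477.2886.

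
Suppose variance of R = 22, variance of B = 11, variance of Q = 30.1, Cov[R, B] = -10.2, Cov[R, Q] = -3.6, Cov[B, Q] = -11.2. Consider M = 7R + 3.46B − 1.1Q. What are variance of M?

variance of M = 892.715

variance of M = a²·variance of R + b²·variance of B + c²·variance of Q + 2ab·Cov[R, B] + 2ac·Cov[R, Q] + 2bc·Cov[B, Q], with a = 7, b = 3.46, c = -1.1.
= 1078 + 131.6876 + 36.421 + (-494.088) + 55.44 + 85.2544
= 892.715.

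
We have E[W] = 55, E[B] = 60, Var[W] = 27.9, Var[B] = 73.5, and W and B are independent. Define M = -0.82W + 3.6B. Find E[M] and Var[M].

E[M] = 170.9, Var[M] = 971.31996

E[M] = (-0.82)·E[W] + 3.6·E[B] = (-0.82)·55 + 3.6·60 = 170.9.
Var[M] = a²·Var[W] + b²·Var[B] + 2ab·covariance of W and B with a = -0.82, b = 3.6.
Independence gives covariance of W and B = 0.
= (-0.82)²·27.9 + 3.6²·73.5 + 2·(-0.82)·3.6·0
= 18.75996 + 952.56 + 0 = 971.31996.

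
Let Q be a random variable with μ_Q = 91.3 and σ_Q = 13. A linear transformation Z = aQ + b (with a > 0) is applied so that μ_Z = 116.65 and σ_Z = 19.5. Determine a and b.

a = 1.5, b = -20.3

σ_Z = a·σ_Q (a > 0), so a = 19.5/13 = 1.5.
μ_Z = a·μ_Q + b, so b = 116.65 − 1.5·91.3 = -20.3.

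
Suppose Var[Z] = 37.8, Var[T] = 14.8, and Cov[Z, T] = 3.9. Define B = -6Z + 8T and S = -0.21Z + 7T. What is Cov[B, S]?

By bilinearity, Cov[B, S] = ac·Var[Z] + bd·Var[T] + (ad+bc)·Cov[Z, T], with a=-6, b=8, c=-0.21, d=7.
ac·Var[Z] = (-6)·(-0.21)·37.8 = 47.628
bd·Var[T] = 8·7·14.8 = 828.8
(ad+bc)·Cov[Z, T] = (-43.68)·3.9 = -170.352
Cov[B, S] = 47.628 + 828.8 + (-170.352) = 706.076.

Cov[B, S] = 706.076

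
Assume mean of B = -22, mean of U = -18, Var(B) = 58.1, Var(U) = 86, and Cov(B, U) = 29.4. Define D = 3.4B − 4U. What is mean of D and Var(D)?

mean of D = -2.8, Var(D) = 1247.956

mean of D = 3.4·mean of B + (-4)·mean of U = 3.4·(-22) + (-4)·(-18) = -2.8.
Var(D) = a²·Var(B) + b²·Var(U) + 2ab·Cov(B, U) with a = 3.4, b = -4.
= 3.4²·58.1 + (-4)²·86 + 2·3.4·(-4)·29.4
= 671.636 + 1376 + (-799.68) = 1247.956.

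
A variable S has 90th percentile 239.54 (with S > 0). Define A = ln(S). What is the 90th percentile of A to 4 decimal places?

ln(S) is increasing, so P_{90}(A) = g(P_{90}(S)) ≈ 5.4787.

90th percentile of A = 5.4787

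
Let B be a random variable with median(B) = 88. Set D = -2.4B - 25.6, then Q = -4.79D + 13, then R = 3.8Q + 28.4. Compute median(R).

median(R) = 4388.0336

median(D) = (-2.4)·88 + (-25.6) = -236.8.
median(Q) = (-4.79)·(-236.8) + 13 = 1147.272.
median(R) = 3.8·1147.272 + 28.4 = 4388.0336.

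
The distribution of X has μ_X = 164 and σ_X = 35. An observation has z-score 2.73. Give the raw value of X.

X = μ_X + z·σ_X = 164 + 2.73·35 = 259.55.

X = 259.55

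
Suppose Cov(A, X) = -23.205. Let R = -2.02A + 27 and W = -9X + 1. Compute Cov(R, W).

Cov(R, W) = a·c·Cov(A, X) = (-2.02)·(-9)·(-23.205) = -421.8669. Additive constants drop out.

Cov(R, W) = -421.8669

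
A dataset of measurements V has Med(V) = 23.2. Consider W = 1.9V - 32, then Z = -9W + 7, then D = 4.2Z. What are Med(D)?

Med(D) = -427.224

Med(W) = 1.9·23.2 + (-32) = 12.08.
Med(Z) = (-9)·12.08 + 7 = -101.72.
Med(D) = 4.2·(-101.72) = -427.224.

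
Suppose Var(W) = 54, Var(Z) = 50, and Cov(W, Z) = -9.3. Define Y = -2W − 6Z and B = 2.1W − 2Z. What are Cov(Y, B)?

Cov(Y, B) = 453.18

By bilinearity, Cov(Y, B) = ac·Var(W) + bd·Var(Z) + (ad+bc)·Cov(W, Z), with a=-2, b=-6, c=2.1, d=-2.
ac·Var(W) = (-2)·2.1·54 = -226.8
bd·Var(Z) = (-6)·(-2)·50 = 600
(ad+bc)·Cov(W, Z) = (-8.6)·(-9.3) = 79.98
Cov(Y, B) = -226.8 + 600 + 79.98 = 453.18.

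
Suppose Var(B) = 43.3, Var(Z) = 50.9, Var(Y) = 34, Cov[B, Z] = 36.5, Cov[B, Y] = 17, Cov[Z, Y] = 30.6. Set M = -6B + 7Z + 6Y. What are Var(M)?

Var(M) = 3557.3

Var(M) = a²·Var(B) + b²·Var(Z) + c²·Var(Y) + 2ab·Cov[B, Z] + 2ac·Cov[B, Y] + 2bc·Cov[Z, Y], with a = -6, b = 7, c = 6.
= 1558.8 + 2494.1 + 1224 + (-3066) + (-1224) + 2570.4
= 3557.3.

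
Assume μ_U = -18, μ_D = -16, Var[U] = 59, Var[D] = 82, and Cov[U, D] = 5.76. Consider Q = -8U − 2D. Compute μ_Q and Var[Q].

μ_Q = (-8)·μ_U + (-2)·μ_D = (-8)·(-18) + (-2)·(-16) = 176.
Var[Q] = a²·Var[U] + b²·Var[D] + 2ab·Cov[U, D] with a = -8, b = -2.
= (-8)²·59 + (-2)²·82 + 2·(-8)·(-2)·5.76
= 3776 + 328 + 184.32 = 4288.32.

μ_Q = 176, Var[Q] = 4288.32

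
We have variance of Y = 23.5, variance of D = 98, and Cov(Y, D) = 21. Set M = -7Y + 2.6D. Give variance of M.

variance of M = 1049.58

variance of M = a²·variance of Y + b²·variance of D + 2ab·Cov(Y, D) with a = -7, b = 2.6.
= (-7)²·23.5 + 2.6²·98 + 2·(-7)·2.6·21
= 1151.5 + 662.48 + (-764.4) = 1049.58.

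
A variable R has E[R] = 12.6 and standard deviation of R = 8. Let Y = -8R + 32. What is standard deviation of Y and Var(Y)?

Y = -8R + 32 is linear with a = -8, b = 32.
standard deviation of Y = |a|·standard deviation of R = |-8|·8 = 64.
Var(R) = 8² = 64.
Var(Y) = a²·Var(R) = (-8)²·64 = 4096 (the additive constant 32 does not affect variance).

standard deviation of Y = 64, Var(Y) = 4096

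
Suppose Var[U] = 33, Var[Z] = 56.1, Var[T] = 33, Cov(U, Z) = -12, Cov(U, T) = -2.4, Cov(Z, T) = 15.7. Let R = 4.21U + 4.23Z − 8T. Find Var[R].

Var[R] = 2372.37579

Var[R] = a²·Var[U] + b²·Var[Z] + c²·Var[T] + 2ab·Cov(U, Z) + 2ac·Cov(U, T) + 2bc·Cov(Z, T), with a = 4.21, b = 4.23, c = -8.
= 584.8953 + 1003.79169 + 2112 + (-427.3992) + 161.664 + (-1062.576)
= 2372.37579.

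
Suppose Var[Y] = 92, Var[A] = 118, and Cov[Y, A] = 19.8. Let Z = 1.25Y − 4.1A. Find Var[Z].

Var[Z] = a²·Var[Y] + b²·Var[A] + 2ab·Cov[Y, A] with a = 1.25, b = -4.1.
= 1.25²·92 + (-4.1)²·118 + 2·1.25·(-4.1)·19.8
= 143.75 + 1983.58 + (-202.95) = 1924.38.

Var[Z] = 1924.38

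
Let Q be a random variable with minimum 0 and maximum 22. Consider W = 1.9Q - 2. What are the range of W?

Range(W) = 41.8

Range of Q = 22 − 0 = 22.
Range(W) = |a|·Range(Q) = |1.9|·22 = 41.8.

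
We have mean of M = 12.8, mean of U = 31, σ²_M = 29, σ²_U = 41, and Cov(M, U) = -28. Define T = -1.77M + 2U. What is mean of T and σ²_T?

mean of T = 39.344, σ²_T = 453.0941

mean of T = (-1.77)·mean of M + 2·mean of U = (-1.77)·12.8 + 2·31 = 39.344.
σ²_T = a²·σ²_M + b²·σ²_U + 2ab·Cov(M, U) with a = -1.77, b = 2.
= (-1.77)²·29 + 2²·41 + 2·(-1.77)·2·(-28)
= 90.8541 + 164 + 198.24 = 453.0941.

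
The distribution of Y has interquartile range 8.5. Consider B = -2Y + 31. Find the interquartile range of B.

Under B = aY + b, IQR(B) = |a|·IQR(Y) = |-2|·8.5 = 17 (shifts cancel; spread scales by |a|).

IQR(B) = 17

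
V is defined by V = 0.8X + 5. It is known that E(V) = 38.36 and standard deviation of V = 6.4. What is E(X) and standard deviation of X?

E(X) = 41.7, standard deviation of X = 8

From V = 0.8X + 5: E(V) = a·E(X) + b, so E(X) = (E(V) − b)/a = (38.36 − 5)/0.8 = 41.7.
standard deviation of V = |a|·standard deviation of X, so standard deviation of X = 6.4/|0.8| = 8.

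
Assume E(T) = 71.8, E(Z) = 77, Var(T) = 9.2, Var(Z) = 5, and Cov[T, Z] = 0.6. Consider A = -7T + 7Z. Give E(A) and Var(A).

E(A) = (-7)·E(T) + 7·E(Z) = (-7)·71.8 + 7·77 = 36.4.
Var(A) = a²·Var(T) + b²·Var(Z) + 2ab·Cov[T, Z] with a = -7, b = 7.
= (-7)²·9.2 + 7²·5 + 2·(-7)·7·0.6
= 450.8 + 245 + (-58.8) = 637.

E(A) = 36.4, Var(A) = 637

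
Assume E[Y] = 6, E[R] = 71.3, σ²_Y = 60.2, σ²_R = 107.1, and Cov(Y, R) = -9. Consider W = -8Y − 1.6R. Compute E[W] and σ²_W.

E[W] = -162.08, σ²_W = 3896.576

E[W] = (-8)·E[Y] + (-1.6)·E[R] = (-8)·6 + (-1.6)·71.3 = -162.08.
σ²_W = a²·σ²_Y + b²·σ²_R + 2ab·Cov(Y, R) with a = -8, b = -1.6.
= (-8)²·60.2 + (-1.6)²·107.1 + 2·(-8)·(-1.6)·(-9)
= 3852.8 + 274.176 + (-230.4) = 3896.576.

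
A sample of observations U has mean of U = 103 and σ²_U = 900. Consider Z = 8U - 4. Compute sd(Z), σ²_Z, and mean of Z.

sd(Z) = 240, σ²_Z = 57600, mean of Z = 820

Z = 8U - 4 is linear with a = 8, b = -4.
sd(U) = √900 = 30.
sd(Z) = |a|·sd(U) = |8|·30 = 240.
σ²_Z = a²·σ²_U = 8²·900 = 57600 (the additive constant -4 does not affect variance).
mean of Z = a·mean of U + b = 8·103 + (-4) = 820.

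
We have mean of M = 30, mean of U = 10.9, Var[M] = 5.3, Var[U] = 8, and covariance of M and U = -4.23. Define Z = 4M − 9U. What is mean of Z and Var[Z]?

mean of Z = 21.9, Var[Z] = 1037.36

mean of Z = 4·mean of M + (-9)·mean of U = 4·30 + (-9)·10.9 = 21.9.
Var[Z] = a²·Var[M] + b²·Var[U] + 2ab·covariance of M and U with a = 4, b = -9.
= 4²·5.3 + (-9)²·8 + 2·4·(-9)·(-4.23)
= 84.8 + 648 + 304.56 = 1037.36.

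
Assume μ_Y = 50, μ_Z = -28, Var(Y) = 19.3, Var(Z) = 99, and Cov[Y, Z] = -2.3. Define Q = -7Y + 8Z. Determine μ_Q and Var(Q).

μ_Q = (-7)·μ_Y + 8·μ_Z = (-7)·50 + 8·(-28) = -574.
Var(Q) = a²·Var(Y) + b²·Var(Z) + 2ab·Cov[Y, Z] with a = -7, b = 8.
= (-7)²·19.3 + 8²·99 + 2·(-7)·8·(-2.3)
= 945.7 + 6336 + 257.6 = 7539.3.

μ_Q = -574, Var(Q) = 7539.3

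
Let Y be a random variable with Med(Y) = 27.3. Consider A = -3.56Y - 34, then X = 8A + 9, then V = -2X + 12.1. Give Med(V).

Med(A) = (-3.56)·27.3 + (-34) = -131.188.
Med(X) = 8·(-131.188) + 9 = -1040.504.
Med(V) = (-2)·(-1040.504) + 12.1 = 2093.108.

Med(V) = 2093.108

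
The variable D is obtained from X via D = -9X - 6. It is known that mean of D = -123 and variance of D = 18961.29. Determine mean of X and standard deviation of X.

From D = -9X - 6: mean of D = a·mean of X + b, so mean of X = (mean of D − b)/a = (-123 − (-6))/(-9) = 13.
standard deviation of D = √18961.29 = 137.7.
standard deviation of D = |a|·standard deviation of X, so standard deviation of X = 137.7/|-9| = 15.3.

mean of X = 13, standard deviation of X = 15.3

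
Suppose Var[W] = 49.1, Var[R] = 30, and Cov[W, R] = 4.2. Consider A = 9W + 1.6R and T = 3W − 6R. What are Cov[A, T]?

Cov[A, T] = 831.06

By bilinearity, Cov[A, T] = ac·Var[W] + bd·Var[R] + (ad+bc)·Cov[W, R], with a=9, b=1.6, c=3, d=-6.
ac·Var[W] = 9·3·49.1 = 1325.7
bd·Var[R] = 1.6·(-6)·30 = -288
(ad+bc)·Cov[W, R] = (-49.2)·4.2 = -206.64
Cov[A, T] = 1325.7 + (-288) + (-206.64) = 831.06.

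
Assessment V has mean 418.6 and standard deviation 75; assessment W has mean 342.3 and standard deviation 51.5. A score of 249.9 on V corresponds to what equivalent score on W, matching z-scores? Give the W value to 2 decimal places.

z = (249.9 − 418.6)/75 ≈ -2.2493.
W = 342.3 + z·51.5 = 342.3 + (249.9 − 418.6)·51.5/75 ≈ 226.46.

W = 226.46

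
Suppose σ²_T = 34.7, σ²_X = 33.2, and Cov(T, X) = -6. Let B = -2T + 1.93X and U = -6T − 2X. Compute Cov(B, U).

By bilinearity, Cov(B, U) = ac·σ²_T + bd·σ²_X + (ad+bc)·Cov(T, X), with a=-2, b=1.93, c=-6, d=-2.
ac·σ²_T = (-2)·(-6)·34.7 = 416.4
bd·σ²_X = 1.93·(-2)·33.2 = -128.152
(ad+bc)·Cov(T, X) = (-7.58)·(-6) = 45.48
Cov(B, U) = 416.4 + (-128.152) + 45.48 = 333.728.

Cov(B, U) = 333.728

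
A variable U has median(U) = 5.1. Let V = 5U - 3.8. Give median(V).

median(V) = 21.7

A linear map preserves order up to sign, so median(V) = a·median(U) + b = 5·5.1 + (-3.8) = 21.7.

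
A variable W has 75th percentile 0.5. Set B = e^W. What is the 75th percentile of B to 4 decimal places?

75th percentile of B = 1.6487

e^W is increasing, so P_{75}(B) = g(P_{75}(W)) ≈ 1.6487.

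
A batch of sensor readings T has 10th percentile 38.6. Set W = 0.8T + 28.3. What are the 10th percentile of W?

Since a = 0.8 > 0 the transformation is increasing, so the 10th percentile of W = a·(P_{10} of T) + b = 0.8·38.6 + 28.3 = 59.18.

10th percentile of W = 59.18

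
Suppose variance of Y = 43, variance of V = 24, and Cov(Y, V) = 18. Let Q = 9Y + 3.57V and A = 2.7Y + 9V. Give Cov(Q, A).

By bilinearity, Cov(Q, A) = ac·variance of Y + bd·variance of V + (ad+bc)·Cov(Y, V), with a=9, b=3.57, c=2.7, d=9.
ac·variance of Y = 9·2.7·43 = 1044.9
bd·variance of V = 3.57·9·24 = 771.12
(ad+bc)·Cov(Y, V) = (90.639)·18 = 1631.502
Cov(Q, A) = 1044.9 + 771.12 + 1631.502 = 3447.522.

Cov(Q, A) = 3447.522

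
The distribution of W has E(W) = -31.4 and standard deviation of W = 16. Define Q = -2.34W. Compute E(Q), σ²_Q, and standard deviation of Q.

Q = -2.34W is linear with a = -2.34, b = 0.
E(Q) = a·E(W) + b = (-2.34)·(-31.4) = 73.476.
σ²_W = 16² = 256.
σ²_Q = a²·σ²_W = (-2.34)²·256 = 1401.7536.
standard deviation of Q = |a|·standard deviation of W = |-2.34|·16 = 37.44.

E(Q) = 73.476, σ²_Q = 1401.7536, standard deviation of Q = 37.44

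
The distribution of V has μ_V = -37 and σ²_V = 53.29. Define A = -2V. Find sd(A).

sd(A) = 14.6

A = -2V is linear with a = -2, b = 0.
sd(V) = √53.29 = 7.3.
sd(A) = |a|·sd(V) = |-2|·7.3 = 14.6.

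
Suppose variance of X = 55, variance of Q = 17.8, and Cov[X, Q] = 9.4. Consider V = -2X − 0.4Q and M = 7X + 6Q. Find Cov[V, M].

By bilinearity, Cov[V, M] = ac·variance of X + bd·variance of Q + (ad+bc)·Cov[X, Q], with a=-2, b=-0.4, c=7, d=6.
ac·variance of X = (-2)·7·55 = -770
bd·variance of Q = (-0.4)·6·17.8 = -42.72
(ad+bc)·Cov[X, Q] = (-14.8)·9.4 = -139.12
Cov[V, M] = -770 + (-42.72) + (-139.12) = -951.84.

Cov[V, M] = -951.84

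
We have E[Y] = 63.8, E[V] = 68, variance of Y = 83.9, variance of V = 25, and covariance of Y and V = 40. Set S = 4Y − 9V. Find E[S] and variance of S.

E[S] = 4·E[Y] + (-9)·E[V] = 4·63.8 + (-9)·68 = -356.8.
variance of S = a²·variance of Y + b²·variance of V + 2ab·covariance of Y and V with a = 4, b = -9.
= 4²·83.9 + (-9)²·25 + 2·4·(-9)·40
= 1342.4 + 2025 + (-2880) = 487.4.

E[S] = -356.8, variance of S = 487.4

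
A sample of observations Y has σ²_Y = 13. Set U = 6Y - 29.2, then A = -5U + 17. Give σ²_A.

σ²_A = 11700

σ²_U = 6²·13 = 468.
σ²_A = (-5)²·468 = 11700.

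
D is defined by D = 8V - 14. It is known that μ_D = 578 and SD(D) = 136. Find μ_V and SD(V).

μ_V = 74, SD(V) = 17

From D = 8V - 14: μ_D = a·μ_V + b, so μ_V = (μ_D − b)/a = (578 − (-14))/8 = 74.
SD(D) = |a|·SD(V), so SD(V) = 136/|8| = 17.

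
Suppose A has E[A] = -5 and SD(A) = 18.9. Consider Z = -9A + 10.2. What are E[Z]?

Z = -9A + 10.2 is linear with a = -9, b = 10.2.
E[Z] = a·E[A] + b = (-9)·(-5) + 10.2 = 55.2.

E[Z] = 55.2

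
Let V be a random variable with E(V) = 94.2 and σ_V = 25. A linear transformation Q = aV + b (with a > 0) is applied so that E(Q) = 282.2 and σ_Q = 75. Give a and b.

σ_Q = a·σ_V (a > 0), so a = 75/25 = 3.
E(Q) = a·E(V) + b, so b = 282.2 − 3·94.2 = -0.4.

a = 3, b = -0.4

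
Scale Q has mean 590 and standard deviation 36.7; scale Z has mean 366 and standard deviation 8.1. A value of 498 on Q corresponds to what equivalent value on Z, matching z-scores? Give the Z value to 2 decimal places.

z = (498 − 590)/36.7 ≈ -2.5068.
Z = 366 + z·8.1 = 366 + (498 − 590)·8.1/36.7 ≈ 345.69.

Z = 345.69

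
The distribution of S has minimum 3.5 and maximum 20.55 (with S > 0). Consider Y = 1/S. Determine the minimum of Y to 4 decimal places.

min(Y) = 0.0487

1/S is decreasing on this domain, so min(Y) comes from max(S) = 20.55: min(Y) = 1/(20.55) ≈ 0.0487.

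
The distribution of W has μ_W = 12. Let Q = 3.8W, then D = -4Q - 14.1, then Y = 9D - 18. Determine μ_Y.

μ_Q = 3.8·12 = 45.6.
μ_D = (-4)·45.6 + (-14.1) = -196.5.
μ_Y = 9·(-196.5) + (-18) = -1786.5.

μ_Y = -1786.5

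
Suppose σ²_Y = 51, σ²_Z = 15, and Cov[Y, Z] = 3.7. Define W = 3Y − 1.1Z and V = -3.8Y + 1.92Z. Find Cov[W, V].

By bilinearity, Cov[W, V] = ac·σ²_Y + bd·σ²_Z + (ad+bc)·Cov[Y, Z], with a=3, b=-1.1, c=-3.8, d=1.92.
ac·σ²_Y = 3·(-3.8)·51 = -581.4
bd·σ²_Z = (-1.1)·1.92·15 = -31.68
(ad+bc)·Cov[Y, Z] = (9.94)·3.7 = 36.778
Cov[W, V] = -581.4 + (-31.68) + 36.778 = -576.302.

Cov[W, V] = -576.302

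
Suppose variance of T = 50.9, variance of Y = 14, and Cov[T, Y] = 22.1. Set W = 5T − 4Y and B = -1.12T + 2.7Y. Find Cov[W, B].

By bilinearity, Cov[W, B] = ac·variance of T + bd·variance of Y + (ad+bc)·Cov[T, Y], with a=5, b=-4, c=-1.12, d=2.7.
ac·variance of T = 5·(-1.12)·50.9 = -285.04
bd·variance of Y = (-4)·2.7·14 = -151.2
(ad+bc)·Cov[T, Y] = (17.98)·22.1 = 397.358
Cov[W, B] = -285.04 + (-151.2) + 397.358 = -38.882.

Cov[W, B] = -38.882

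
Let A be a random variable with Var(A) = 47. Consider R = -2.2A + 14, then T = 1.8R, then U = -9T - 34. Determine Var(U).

Var(R) = (-2.2)²·47 = 227.48.
Var(T) = 1.8²·227.48 = 737.0352.
Var(U) = (-9)²·737.0352 = 59699.8512.

Var(U) = 59699.8512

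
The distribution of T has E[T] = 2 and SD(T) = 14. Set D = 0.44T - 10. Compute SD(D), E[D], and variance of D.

D = 0.44T - 10 is linear with a = 0.44, b = -10.
SD(D) = |a|·SD(T) = |0.44|·14 = 6.16.
E[D] = a·E[T] + b = 0.44·2 + (-10) = -9.12.
variance of T = 14² = 196.
variance of D = a²·variance of T = 0.44²·196 = 37.9456 (the additive constant -10 does not affect variance).

SD(D) = 6.16, E[D] = -9.12, variance of D = 37.9456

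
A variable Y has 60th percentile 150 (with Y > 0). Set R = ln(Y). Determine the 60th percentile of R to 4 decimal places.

ln(Y) is increasing, so P_{60}(R) = g(P_{60}(Y)) ≈ 5.0106.

60th percentile of R = 5.0106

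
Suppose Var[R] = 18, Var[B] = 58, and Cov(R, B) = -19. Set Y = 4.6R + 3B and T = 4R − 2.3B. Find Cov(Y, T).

By bilinearity, Cov(Y, T) = ac·Var[R] + bd·Var[B] + (ad+bc)·Cov(R, B), with a=4.6, b=3, c=4, d=-2.3.
ac·Var[R] = 4.6·4·18 = 331.2
bd·Var[B] = 3·(-2.3)·58 = -400.2
(ad+bc)·Cov(R, B) = (1.42)·(-19) = -26.98
Cov(Y, T) = 331.2 + (-400.2) + (-26.98) = -95.98.

Cov(Y, T) = -95.98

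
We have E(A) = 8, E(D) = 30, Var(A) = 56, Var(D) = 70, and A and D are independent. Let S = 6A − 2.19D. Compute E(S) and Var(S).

E(S) = 6·E(A) + (-2.19)·E(D) = 6·8 + (-2.19)·30 = -17.7.
Var(S) = a²·Var(A) + b²·Var(D) + 2ab·covariance of A and D with a = 6, b = -2.19.
Independence gives covariance of A and D = 0.
= 6²·56 + (-2.19)²·70 + 2·6·(-2.19)·0
= 2016 + 335.727 + 0 = 2351.727.

E(S) = -17.7, Var(S) = 2351.727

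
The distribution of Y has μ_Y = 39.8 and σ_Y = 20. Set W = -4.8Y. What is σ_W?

σ_W = 96

W = -4.8Y is linear with a = -4.8, b = 0.
σ_W = |a|·σ_Y = |-4.8|·20 = 96.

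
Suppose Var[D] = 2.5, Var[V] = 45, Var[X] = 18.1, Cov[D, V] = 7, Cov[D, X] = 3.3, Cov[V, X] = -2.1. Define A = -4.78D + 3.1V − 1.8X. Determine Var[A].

Var[A] = a²·Var[D] + b²·Var[V] + c²·Var[X] + 2ab·Cov[D, V] + 2ac·Cov[D, X] + 2bc·Cov[V, X], with a = -4.78, b = 3.1, c = -1.8.
= 57.121 + 432.45 + 58.644 + (-207.452) + 56.7864 + 23.436
= 420.9854.

Var[A] = 420.9854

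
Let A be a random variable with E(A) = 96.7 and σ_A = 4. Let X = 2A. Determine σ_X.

X = 2A is linear with a = 2, b = 0.
σ_X = |a|·σ_A = |2|·4 = 8.

σ_X = 8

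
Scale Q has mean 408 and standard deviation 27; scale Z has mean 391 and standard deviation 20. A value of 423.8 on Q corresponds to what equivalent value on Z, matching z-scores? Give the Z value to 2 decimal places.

Z = 402.70

z = (423.8 − 408)/27 ≈ 0.5852.
Z = 391 + z·20 = 391 + (423.8 − 408)·20/27 ≈ 402.70.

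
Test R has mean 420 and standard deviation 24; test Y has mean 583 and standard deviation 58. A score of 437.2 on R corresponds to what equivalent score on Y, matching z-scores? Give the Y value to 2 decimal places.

Y = 624.57

z = (437.2 − 420)/24 ≈ 0.7167.
Y = 583 + z·58 = 583 + (437.2 − 420)·58/24 ≈ 624.57.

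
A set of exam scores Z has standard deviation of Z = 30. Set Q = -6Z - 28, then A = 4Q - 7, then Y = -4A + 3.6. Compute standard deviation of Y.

standard deviation of Y = 2880

standard deviation of Q = |-6|·30 = 180.
standard deviation of A = |4|·180 = 720.
standard deviation of Y = |-4|·720 = 2880.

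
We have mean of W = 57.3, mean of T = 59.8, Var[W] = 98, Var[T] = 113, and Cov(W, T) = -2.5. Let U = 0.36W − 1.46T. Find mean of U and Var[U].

mean of U = -66.68, Var[U] = 256.1996

mean of U = 0.36·mean of W + (-1.46)·mean of T = 0.36·57.3 + (-1.46)·59.8 = -66.68.
Var[U] = a²·Var[W] + b²·Var[T] + 2ab·Cov(W, T) with a = 0.36, b = -1.46.
= 0.36²·98 + (-1.46)²·113 + 2·0.36·(-1.46)·(-2.5)
= 12.7008 + 240.8708 + 2.628 = 256.1996.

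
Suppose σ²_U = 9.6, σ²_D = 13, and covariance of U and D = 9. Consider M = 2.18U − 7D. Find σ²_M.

σ²_M = a²·σ²_U + b²·σ²_D + 2ab·covariance of U and D with a = 2.18, b = -7.
= 2.18²·9.6 + (-7)²·13 + 2·2.18·(-7)·9
= 45.62304 + 637 + (-274.68) = 407.94304.

σ²_M = 407.94304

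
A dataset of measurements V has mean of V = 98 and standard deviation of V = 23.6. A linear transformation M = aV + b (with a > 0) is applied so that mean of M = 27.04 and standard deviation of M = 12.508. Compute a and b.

a = 0.53, b = -24.9

standard deviation of M = a·standard deviation of V (a > 0), so a = 12.508/23.6 = 0.53.
mean of M = a·mean of V + b, so b = 27.04 − 0.53·98 = -24.9.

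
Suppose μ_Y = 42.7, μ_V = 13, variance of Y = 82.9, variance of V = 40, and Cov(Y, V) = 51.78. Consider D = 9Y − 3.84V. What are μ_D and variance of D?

μ_D = 9·μ_Y + (-3.84)·μ_V = 9·42.7 + (-3.84)·13 = 334.38.
variance of D = a²·variance of Y + b²·variance of V + 2ab·Cov(Y, V) with a = 9, b = -3.84.
= 9²·82.9 + (-3.84)²·40 + 2·9·(-3.84)·51.78
= 6714.9 + 589.824 + (-3579.0336) = 3725.6904.

μ_D = 334.38, variance of D = 3725.6904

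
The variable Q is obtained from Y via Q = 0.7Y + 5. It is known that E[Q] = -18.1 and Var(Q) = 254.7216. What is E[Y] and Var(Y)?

E[Y] = -33, Var(Y) = 519.84

From Q = 0.7Y + 5: E[Q] = a·E[Y] + b, so E[Y] = (E[Q] − b)/a = (-18.1 − 5)/0.7 = -33.
Var(Q) = a²·Var(Y), so Var(Y) = 254.7216/0.7² = 519.84.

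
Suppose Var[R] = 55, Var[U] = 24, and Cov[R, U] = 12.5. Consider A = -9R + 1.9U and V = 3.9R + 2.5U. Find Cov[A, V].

Cov[A, V] = -2005.125

By bilinearity, Cov[A, V] = ac·Var[R] + bd·Var[U] + (ad+bc)·Cov[R, U], with a=-9, b=1.9, c=3.9, d=2.5.
ac·Var[R] = (-9)·3.9·55 = -1930.5
bd·Var[U] = 1.9·2.5·24 = 114
(ad+bc)·Cov[R, U] = (-15.09)·12.5 = -188.625
Cov[A, V] = -1930.5 + 114 + (-188.625) = -2005.125.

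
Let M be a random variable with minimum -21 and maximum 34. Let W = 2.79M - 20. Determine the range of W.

Range(W) = 153.45

Range of M = 34 − (-21) = 55.
Range(W) = |a|·Range(M) = |2.79|·55 = 153.45.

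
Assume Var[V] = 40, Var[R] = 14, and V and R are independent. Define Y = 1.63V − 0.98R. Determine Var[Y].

Var[Y] = a²·Var[V] + b²·Var[R] + 2ab·Cov(V, R) with a = 1.63, b = -0.98.
Independence gives Cov(V, R) = 0.
= 1.63²·40 + (-0.98)²·14 + 2·1.63·(-0.98)·0
= 106.276 + 13.4456 + 0 = 119.7216.

Var[Y] = 119.7216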